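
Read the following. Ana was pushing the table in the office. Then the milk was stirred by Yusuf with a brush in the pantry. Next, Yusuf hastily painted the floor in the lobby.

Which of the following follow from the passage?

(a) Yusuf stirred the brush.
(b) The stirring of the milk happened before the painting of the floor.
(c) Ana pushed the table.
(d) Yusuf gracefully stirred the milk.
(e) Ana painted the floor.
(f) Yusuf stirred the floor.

(b), (c)

(a) Not entailed — the brush is the instrument, not what was stirred.
(b) Entailed — the narrative places the stirring before the painting.
(c) Entailed — 'push' is an activity; 'was pushing' entails that some pushing happened, so 'pushed' holds.
(d) Not entailed — 'gracefully' adds information not in the original event.
(e) Not entailed — the passage has Yusuf painting the floor, not Ana.
(f) Not entailed — Yusuf stirred the milk, not the floor; the floor belongs to the painting event.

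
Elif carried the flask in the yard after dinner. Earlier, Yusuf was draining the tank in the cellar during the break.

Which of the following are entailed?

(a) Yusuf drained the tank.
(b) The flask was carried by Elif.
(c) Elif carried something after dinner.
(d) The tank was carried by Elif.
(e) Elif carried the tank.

(a) Not entailed — 'was draining' is progressive on an accomplishment; it does not entail the completed 'drained'.
(b) Entailed — this follows by dropping conjuncts from the carrying event's description.
(c) Entailed — dropping 'in the yard' and generalizing the patient leaves a sub-description the original still satisfies.
(d) Not entailed — Elif carried the flask, not the tank; the tank belongs to the draining event.
(e) Not entailed — Elif carried the flask, not the tank; the tank belongs to the draining event.

(b), (c)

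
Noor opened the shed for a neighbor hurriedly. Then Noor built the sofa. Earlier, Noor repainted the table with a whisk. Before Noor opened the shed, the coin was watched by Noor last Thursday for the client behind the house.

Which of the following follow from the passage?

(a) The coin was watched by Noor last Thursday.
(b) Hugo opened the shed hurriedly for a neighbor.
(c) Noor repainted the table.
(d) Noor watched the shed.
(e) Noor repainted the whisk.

(a) Entailed — every conjunct here is already in the original watching event.
(b) Not entailed — the passage has Noor opening the shed, not Hugo.
(c) Entailed — the original entails any weakening of itself; this just drops 'with a whisk'.
(d) Not entailed — Noor watched the coin, not the shed; the shed belongs to the opening event.
(e) Not entailed — the whisk is the instrument, not what was repainted.

(a), (c)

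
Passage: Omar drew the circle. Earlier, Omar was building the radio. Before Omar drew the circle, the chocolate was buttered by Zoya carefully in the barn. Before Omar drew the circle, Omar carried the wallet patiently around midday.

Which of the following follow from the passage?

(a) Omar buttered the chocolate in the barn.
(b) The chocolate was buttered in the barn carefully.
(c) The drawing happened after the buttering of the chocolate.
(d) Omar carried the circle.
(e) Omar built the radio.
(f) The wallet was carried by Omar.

(b), (c), (f)

(a) Not entailed — the passage has Zoya buttering the chocolate, not Omar.
(b) Entailed — this follows by dropping conjuncts from the buttering event's description.
(c) Entailed — the narrative places the buttering before the drawing.
(d) Not entailed — Omar carried the wallet, not the circle; the circle belongs to the drawing event.
(e) Not entailed — 'was building' is progressive on an accomplishment; it does not entail the completed 'built'.
(f) Entailed — the original entails any weakening of itself; this just drops 'around midday', 'patiently'.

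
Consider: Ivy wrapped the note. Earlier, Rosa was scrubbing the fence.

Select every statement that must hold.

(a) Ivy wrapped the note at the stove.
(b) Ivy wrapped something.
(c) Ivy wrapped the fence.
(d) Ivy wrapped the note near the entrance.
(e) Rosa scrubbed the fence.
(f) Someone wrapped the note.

(b), (e), (f)

(a) Not entailed — 'at the stove' adds information not in the original event.
(b) Entailed — this follows by dropping conjuncts from the wrapping event's description.
(c) Not entailed — Ivy wrapped the note, not the fence; the fence belongs to the scrubbing event.
(d) Not entailed — 'near the entrance' adds information not in the original event.
(e) Entailed — 'scrub' is an activity; 'was scrubbing' entails that some scrubbing happened, so 'scrubbed' holds.
(f) Entailed — generalizing the agent leaves a sub-description the original still satisfies.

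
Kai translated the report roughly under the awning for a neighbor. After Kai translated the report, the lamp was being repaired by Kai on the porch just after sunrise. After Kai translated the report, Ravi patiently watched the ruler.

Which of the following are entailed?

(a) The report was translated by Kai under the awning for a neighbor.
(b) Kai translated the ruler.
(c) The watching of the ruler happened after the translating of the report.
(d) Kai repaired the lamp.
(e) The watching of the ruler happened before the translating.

(a) Entailed — the original entails any weakening of itself; this just drops 'roughly'.
(b) Not entailed — Kai translated the report, not the ruler; the ruler belongs to the watching event.
(c) Entailed — the narrative places the translating before the watching.
(d) Not entailed — 'was repairing' is progressive on an accomplishment; it does not entail the completed 'repaired'.
(e) Not entailed — the narrative places the translating before the watching, not after.

(a), (c)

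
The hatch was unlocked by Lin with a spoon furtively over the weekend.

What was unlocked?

the hatch

'the hatch' marks the patient of the unlocking event.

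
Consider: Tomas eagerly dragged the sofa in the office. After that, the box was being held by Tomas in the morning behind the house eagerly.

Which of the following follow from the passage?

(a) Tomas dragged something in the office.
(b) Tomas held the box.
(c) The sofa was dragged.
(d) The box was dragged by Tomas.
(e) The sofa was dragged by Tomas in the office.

(a), (b), (c), (e)

(a) Entailed — this follows by dropping conjuncts from the dragging event's description.
(b) Entailed — 'hold' is an activity; 'was holding' entails that some holding happened, so 'held' holds.
(c) Entailed — every conjunct here is already in the original dragging event.
(d) Not entailed — Tomas dragged the sofa, not the box; the box belongs to the holding event.
(e) Entailed — this follows by dropping conjuncts from the dragging event's description.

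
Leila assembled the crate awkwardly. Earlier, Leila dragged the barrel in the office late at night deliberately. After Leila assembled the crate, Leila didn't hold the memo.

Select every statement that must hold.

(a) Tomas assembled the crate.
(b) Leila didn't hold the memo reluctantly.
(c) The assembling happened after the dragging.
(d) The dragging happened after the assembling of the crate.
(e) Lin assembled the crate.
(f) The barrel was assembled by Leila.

(b), (c)

(a) Not entailed — the passage has Leila assembling the crate, not Tomas.
(b) Entailed — under negation, adding a further restriction is entailed: if no such holding event occurred, none occurred reluctantly either.
(c) Entailed — the narrative places the dragging before the assembling.
(d) Not entailed — the narrative places the dragging before the assembling, not after.
(e) Not entailed — the passage has Leila assembling the crate, not Lin.
(f) Not entailed — Leila assembled the crate, not the barrel; the barrel belongs to the dragging event.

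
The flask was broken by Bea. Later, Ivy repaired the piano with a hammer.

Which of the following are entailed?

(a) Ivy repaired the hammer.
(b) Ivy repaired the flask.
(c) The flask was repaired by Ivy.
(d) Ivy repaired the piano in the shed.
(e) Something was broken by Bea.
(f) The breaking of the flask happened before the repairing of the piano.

(e), (f)

(a) Not entailed — the hammer is the instrument, not what was repaired.
(b) Not entailed — Ivy repaired the piano, not the flask; the flask belongs to the breaking event.
(c) Not entailed — Ivy repaired the piano, not the flask; the flask belongs to the breaking event.
(d) Not entailed — 'in the shed' adds information not in the original event.
(e) Entailed — the original entails any weakening of itself; this just generalizes the patient.
(f) Entailed — the narrative places the breaking before the repairing.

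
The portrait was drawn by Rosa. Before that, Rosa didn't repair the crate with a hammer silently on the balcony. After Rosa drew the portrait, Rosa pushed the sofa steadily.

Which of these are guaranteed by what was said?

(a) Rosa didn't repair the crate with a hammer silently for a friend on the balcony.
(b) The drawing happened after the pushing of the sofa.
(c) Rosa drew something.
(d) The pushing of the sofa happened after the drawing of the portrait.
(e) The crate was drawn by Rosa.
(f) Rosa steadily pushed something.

(a) Entailed — under negation, adding a further restriction is entailed: if no such repairing event occurred, none occurred for a friend either.
(b) Not entailed — the narrative places the drawing before the pushing, not after.
(c) Entailed — this follows by dropping conjuncts from the drawing event's description.
(d) Entailed — the narrative places the drawing before the pushing.
(e) Not entailed — Rosa drew the portrait, not the crate; the crate belongs to the repairing event.
(f) Entailed — the original entails any weakening of itself; this just generalizes the patient.

(a), (c), (d), (f)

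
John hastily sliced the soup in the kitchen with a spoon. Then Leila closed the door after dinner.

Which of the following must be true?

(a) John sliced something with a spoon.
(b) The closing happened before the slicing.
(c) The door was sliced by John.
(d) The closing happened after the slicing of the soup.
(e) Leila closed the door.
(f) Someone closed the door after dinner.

(a), (d), (e), (f)

(a) Entailed — dropping 'in the kitchen', 'hastily' and generalizing the patient leaves a sub-description the original still satisfies.
(b) Not entailed — the narrative places the slicing before the closing, not after.
(c) Not entailed — John sliced the soup, not the door; the door belongs to the closing event.
(d) Entailed — the narrative places the slicing before the closing.
(e) Entailed — this follows by dropping conjuncts from the closing event's description.
(f) Entailed — this follows by dropping conjuncts from the closing event's description.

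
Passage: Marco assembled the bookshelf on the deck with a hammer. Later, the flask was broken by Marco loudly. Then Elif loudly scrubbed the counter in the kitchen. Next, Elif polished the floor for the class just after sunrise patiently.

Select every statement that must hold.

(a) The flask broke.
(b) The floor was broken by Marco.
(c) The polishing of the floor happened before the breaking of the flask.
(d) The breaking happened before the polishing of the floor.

(a), (d)

(a) Entailed — 'Marco broke the flask' is causative; it entails the inchoative 'the flask broke'.
(b) Not entailed — Marco broke the flask, not the floor; the floor belongs to the polishing event.
(c) Not entailed — the narrative places the breaking before the polishing, not after.
(d) Entailed — the narrative places the breaking before the polishing.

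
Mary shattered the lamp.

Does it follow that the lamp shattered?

yes

'Mary shattered the lamp' is the causative; it entails the inchoative 'the lamp shattered'.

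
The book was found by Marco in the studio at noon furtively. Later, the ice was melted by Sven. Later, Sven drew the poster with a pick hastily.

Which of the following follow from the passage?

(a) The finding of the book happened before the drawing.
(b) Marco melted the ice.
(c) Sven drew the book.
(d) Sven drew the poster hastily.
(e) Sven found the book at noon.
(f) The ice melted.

(a) Entailed — the narrative places the finding before the drawing.
(b) Not entailed — the passage has Sven melting the ice, not Marco.
(c) Not entailed — Sven drew the poster, not the book; the book belongs to the finding event.
(d) Entailed — this follows by dropping conjuncts from the drawing event's description.
(e) Not entailed — the passage has Marco finding the book, not Sven.
(f) Entailed — 'Sven melted the ice' is causative; it entails the inchoative 'the ice melted'.

(a), (d), (f)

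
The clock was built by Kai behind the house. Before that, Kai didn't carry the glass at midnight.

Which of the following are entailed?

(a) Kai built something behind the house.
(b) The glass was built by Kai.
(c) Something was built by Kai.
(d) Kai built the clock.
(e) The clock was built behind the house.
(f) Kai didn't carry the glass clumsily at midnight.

(a) Entailed — the original entails any weakening of itself; this just generalizes the patient.
(b) Not entailed — Kai built the clock, not the glass; the glass belongs to the carrying event.
(c) Entailed — the original entails any weakening of itself; this just drops 'behind the house' and generalizes the patient.
(d) Entailed — the original entails any weakening of itself; this just drops 'behind the house'.
(e) Entailed — this follows by dropping conjuncts from the building event's description.
(f) Entailed — under negation, adding a further restriction is entailed: if no such carrying event occurred, none occurred clumsily either.

(a), (c), (d), (e), (f)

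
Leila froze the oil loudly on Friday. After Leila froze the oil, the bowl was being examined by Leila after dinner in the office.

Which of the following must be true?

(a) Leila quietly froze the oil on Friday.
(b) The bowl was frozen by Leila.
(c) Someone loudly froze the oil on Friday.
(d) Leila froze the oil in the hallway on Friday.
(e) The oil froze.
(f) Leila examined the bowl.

(c), (e), (f)

(a) Not entailed — 'quietly' adds a manner not in (and inconsistent with) the original.
(b) Not entailed — Leila froze the oil, not the bowl; the bowl belongs to the examining event.
(c) Entailed — generalizing the agent leaves a sub-description the original still satisfies.
(d) Not entailed — 'in the hallway' adds information not in the original event.
(e) Entailed — 'Leila froze the oil' is causative; it entails the inchoative 'the oil froze'.
(f) Entailed — 'examine' is an activity; 'was examining' entails that some examining happened, so 'examined' holds.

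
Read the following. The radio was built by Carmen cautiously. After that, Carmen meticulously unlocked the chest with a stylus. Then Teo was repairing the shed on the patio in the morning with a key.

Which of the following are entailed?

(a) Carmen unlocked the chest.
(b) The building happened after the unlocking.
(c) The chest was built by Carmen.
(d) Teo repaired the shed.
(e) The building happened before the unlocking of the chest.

(a) Entailed — every conjunct here is already in the original unlocking event.
(b) Not entailed — the narrative places the building before the unlocking, not after.
(c) Not entailed — Carmen built the radio, not the chest; the chest belongs to the unlocking event.
(d) Not entailed — 'was repairing' is progressive on an accomplishment; it does not entail the completed 'repaired'.
(e) Entailed — the narrative places the building before the unlocking.

(a), (e)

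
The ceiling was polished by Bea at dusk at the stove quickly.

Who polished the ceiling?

'Bea' marks the agent of the polishing event.

Bea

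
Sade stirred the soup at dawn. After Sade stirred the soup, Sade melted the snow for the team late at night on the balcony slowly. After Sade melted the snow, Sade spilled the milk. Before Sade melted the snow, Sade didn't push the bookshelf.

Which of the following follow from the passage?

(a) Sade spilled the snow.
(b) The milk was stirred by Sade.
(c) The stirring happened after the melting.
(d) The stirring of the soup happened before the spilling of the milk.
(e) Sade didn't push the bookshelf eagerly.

(a) Not entailed — Sade spilled the milk, not the snow; the snow belongs to the melting event.
(b) Not entailed — Sade stirred the soup, not the milk; the milk belongs to the spilling event.
(c) Not entailed — the narrative places the stirring before the melting, not after.
(d) Entailed — the narrative places the stirring before the spilling.
(e) Entailed — under negation, adding a further restriction is entailed: if no such pushing event occurred, none occurred eagerly either.

(d), (e)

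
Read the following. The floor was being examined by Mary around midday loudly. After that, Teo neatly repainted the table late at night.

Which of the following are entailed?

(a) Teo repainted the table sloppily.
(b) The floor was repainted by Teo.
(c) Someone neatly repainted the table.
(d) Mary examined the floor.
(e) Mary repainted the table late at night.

(a) Not entailed — 'sloppily' adds a manner not in (and inconsistent with) the original.
(b) Not entailed — Teo repainted the table, not the floor; the floor belongs to the examining event.
(c) Entailed — every conjunct here is already in the original repainting event.
(d) Entailed — 'examine' is an activity; 'was examining' entails that some examining happened, so 'examined' holds.
(e) Not entailed — the passage has Teo repainting the table, not Mary.

(c), (d)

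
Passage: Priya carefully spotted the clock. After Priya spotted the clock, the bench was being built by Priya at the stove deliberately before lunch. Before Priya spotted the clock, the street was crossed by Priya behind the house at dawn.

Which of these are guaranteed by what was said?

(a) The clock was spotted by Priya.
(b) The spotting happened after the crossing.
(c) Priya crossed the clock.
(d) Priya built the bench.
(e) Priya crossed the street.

(a), (b), (e)

(a) Entailed — every conjunct here is already in the original spotting event.
(b) Entailed — the narrative places the crossing before the spotting.
(c) Not entailed — Priya crossed the street, not the clock; the clock belongs to the spotting event.
(d) Not entailed — 'was building' is progressive on an accomplishment; it does not entail the completed 'built'.
(e) Entailed — every conjunct here is already in the original crossing event.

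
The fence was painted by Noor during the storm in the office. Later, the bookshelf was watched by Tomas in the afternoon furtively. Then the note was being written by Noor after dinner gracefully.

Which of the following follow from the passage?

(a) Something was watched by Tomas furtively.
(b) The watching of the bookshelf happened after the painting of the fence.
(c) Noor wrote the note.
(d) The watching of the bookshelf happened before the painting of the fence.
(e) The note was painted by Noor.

(a), (b)

(a) Entailed — the original entails any weakening of itself; this just drops 'in the afternoon' and generalizes the patient.
(b) Entailed — the narrative places the painting before the watching.
(c) Not entailed — 'was writing' is progressive on an accomplishment; it does not entail the completed 'wrote'.
(d) Not entailed — the narrative places the painting before the watching, not after.
(e) Not entailed — Noor painted the fence, not the note; the note belongs to the writing event.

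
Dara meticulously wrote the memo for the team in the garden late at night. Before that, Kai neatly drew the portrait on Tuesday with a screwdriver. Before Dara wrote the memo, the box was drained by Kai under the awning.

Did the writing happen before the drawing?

no

The narrative orders the drawing before the writing.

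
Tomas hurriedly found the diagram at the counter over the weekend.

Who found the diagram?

'Tomas' marks the agent of the finding event.

Tomas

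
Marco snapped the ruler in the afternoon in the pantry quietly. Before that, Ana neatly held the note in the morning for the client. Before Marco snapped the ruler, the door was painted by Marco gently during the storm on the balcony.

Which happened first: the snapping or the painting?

The connectives place the painting before the snapping.

the painting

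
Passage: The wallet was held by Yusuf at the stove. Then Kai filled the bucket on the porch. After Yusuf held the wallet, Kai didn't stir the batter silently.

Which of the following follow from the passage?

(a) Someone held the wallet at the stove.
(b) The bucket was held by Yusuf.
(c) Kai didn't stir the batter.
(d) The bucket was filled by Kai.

(a) Entailed — the original entails any weakening of itself; this just generalizes the agent.
(b) Not entailed — Yusuf held the wallet, not the bucket; the bucket belongs to the filling event.
(c) Not entailed — dropping 'silently' under negation is not valid — the original leaves open that Kai stirred the batter some other way.
(d) Entailed — this follows by dropping conjuncts from the filling event's description.

(a), (d)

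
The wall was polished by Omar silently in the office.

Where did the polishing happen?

in the office

'in the office' marks the location of the polishing event.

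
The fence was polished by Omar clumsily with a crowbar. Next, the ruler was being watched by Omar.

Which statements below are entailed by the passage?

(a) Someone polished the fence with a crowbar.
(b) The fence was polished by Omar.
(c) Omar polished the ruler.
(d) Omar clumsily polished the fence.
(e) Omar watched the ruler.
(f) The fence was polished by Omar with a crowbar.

(a), (b), (d), (e), (f)

(a) Entailed — every conjunct here is already in the original polishing event.
(b) Entailed — every conjunct here is already in the original polishing event.
(c) Not entailed — Omar polished the fence, not the ruler; the ruler belongs to the watching event.
(d) Entailed — the original entails any weakening of itself; this just drops 'with a crowbar'.
(e) Entailed — 'watch' is an activity; 'was watching' entails that some watching happened, so 'watched' holds.
(f) Entailed — every conjunct here is already in the original polishing event.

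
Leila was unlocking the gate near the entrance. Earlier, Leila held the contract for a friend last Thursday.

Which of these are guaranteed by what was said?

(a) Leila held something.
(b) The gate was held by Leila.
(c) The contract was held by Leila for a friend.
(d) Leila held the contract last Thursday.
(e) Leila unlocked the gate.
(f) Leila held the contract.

(a), (c), (d), (f)

(a) Entailed — dropping 'last Thursday', 'for a friend' and generalizing the patient leaves a sub-description the original still satisfies.
(b) Not entailed — Leila held the contract, not the gate; the gate belongs to the unlocking event.
(c) Entailed — dropping 'last Thursday' leaves a sub-description the original still satisfies.
(d) Entailed — this follows by dropping conjuncts from the holding event's description.
(e) Not entailed — 'was unlocking' is progressive on an accomplishment; it does not entail the completed 'unlocked'.
(f) Entailed — this follows by dropping conjuncts from the holding event's description.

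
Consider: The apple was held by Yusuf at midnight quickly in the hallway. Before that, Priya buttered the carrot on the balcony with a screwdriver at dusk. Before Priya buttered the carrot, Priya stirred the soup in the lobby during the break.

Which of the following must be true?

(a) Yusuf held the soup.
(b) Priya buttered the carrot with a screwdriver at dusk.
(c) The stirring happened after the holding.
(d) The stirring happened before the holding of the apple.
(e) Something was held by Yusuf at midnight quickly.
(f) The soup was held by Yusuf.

(a) Not entailed — Yusuf held the apple, not the soup; the soup belongs to the stirring event.
(b) Entailed — the original entails any weakening of itself; this just drops 'on the balcony'.
(c) Not entailed — the narrative places the stirring before the holding, not after.
(d) Entailed — the narrative places the stirring before the holding.
(e) Entailed — dropping 'in the hallway' and generalizing the patient leaves a sub-description the original still satisfies.
(f) Not entailed — Yusuf held the apple, not the soup; the soup belongs to the stirring event.

(b), (d), (e)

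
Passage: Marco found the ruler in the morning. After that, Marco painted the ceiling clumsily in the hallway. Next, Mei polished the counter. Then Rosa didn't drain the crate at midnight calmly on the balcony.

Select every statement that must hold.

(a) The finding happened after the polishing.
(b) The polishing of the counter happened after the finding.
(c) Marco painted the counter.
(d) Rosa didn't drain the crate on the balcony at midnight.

(a) Not entailed — the narrative places the finding before the polishing, not after.
(b) Entailed — the narrative places the finding before the polishing.
(c) Not entailed — Marco painted the ceiling, not the counter; the counter belongs to the polishing event.
(d) Not entailed — dropping 'calmly' under negation is not valid — the original leaves open that Rosa drained the crate some other way.

(b)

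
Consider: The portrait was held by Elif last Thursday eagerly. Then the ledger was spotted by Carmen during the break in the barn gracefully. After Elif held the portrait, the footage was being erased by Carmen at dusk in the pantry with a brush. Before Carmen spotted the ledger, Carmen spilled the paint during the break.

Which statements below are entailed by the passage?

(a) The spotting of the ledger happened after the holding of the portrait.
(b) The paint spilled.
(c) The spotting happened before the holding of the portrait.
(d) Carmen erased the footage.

(a), (b)

(a) Entailed — the narrative places the holding before the spotting.
(b) Entailed — 'Carmen spilled the paint' is causative; it entails the inchoative 'the paint spilled'.
(c) Not entailed — the narrative places the holding before the spotting, not after.
(d) Not entailed — 'was erasing' is progressive on an accomplishment; it does not entail the completed 'erased'.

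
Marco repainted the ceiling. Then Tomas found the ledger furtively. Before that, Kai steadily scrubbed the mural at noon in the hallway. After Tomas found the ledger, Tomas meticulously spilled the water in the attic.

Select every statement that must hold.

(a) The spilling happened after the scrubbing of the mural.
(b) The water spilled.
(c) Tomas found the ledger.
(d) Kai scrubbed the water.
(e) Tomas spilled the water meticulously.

(a) Entailed — the narrative places the scrubbing before the spilling.
(b) Entailed — 'Tomas spilled the water' is causative; it entails the inchoative 'the water spilled'.
(c) Entailed — dropping 'furtively' leaves a sub-description the original still satisfies.
(d) Not entailed — Kai scrubbed the mural, not the water; the water belongs to the spilling event.
(e) Entailed — every conjunct here is already in the original spilling event.

(a), (b), (c), (e)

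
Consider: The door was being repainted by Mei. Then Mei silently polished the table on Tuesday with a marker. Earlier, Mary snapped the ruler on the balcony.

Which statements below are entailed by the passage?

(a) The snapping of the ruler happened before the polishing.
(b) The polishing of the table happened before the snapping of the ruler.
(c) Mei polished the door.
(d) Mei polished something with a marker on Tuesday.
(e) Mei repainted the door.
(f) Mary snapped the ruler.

(a) Entailed — the narrative places the snapping before the polishing.
(b) Not entailed — the narrative places the snapping before the polishing, not after.
(c) Not entailed — Mei polished the table, not the door; the door belongs to the repainting event.
(d) Entailed — the original entails any weakening of itself; this just drops 'silently' and generalizes the patient.
(e) Not entailed — 'was repainting' is progressive on an accomplishment; it does not entail the completed 'repainted'.
(f) Entailed — dropping 'on the balcony' leaves a sub-description the original still satisfies.

(a), (d), (f)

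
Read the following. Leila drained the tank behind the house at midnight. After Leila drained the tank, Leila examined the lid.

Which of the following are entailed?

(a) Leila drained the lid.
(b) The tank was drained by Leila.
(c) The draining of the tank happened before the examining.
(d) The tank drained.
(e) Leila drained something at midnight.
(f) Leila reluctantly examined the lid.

(b), (c), (d), (e)

(a) Not entailed — Leila drained the tank, not the lid; the lid belongs to the examining event.
(b) Entailed — dropping 'behind the house', 'at midnight' leaves a sub-description the original still satisfies.
(c) Entailed — the narrative places the draining before the examining.
(d) Entailed — 'Leila drained the tank' is causative; it entails the inchoative 'the tank drained'.
(e) Entailed — the original entails any weakening of itself; this just drops 'behind the house' and generalizes the patient.
(f) Not entailed — 'reluctantly' adds information not in the original event.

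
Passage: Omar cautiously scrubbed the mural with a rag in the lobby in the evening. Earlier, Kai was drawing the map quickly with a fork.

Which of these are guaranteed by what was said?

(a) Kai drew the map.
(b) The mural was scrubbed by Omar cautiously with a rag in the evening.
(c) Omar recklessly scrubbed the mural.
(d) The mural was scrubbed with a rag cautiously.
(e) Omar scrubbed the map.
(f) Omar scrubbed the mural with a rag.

(a) Not entailed — 'was drawing' is progressive on an accomplishment; it does not entail the completed 'drew'.
(b) Entailed — dropping 'in the lobby' leaves a sub-description the original still satisfies.
(c) Not entailed — 'recklessly' adds a manner not in (and inconsistent with) the original.
(d) Entailed — this follows by dropping conjuncts from the scrubbing event's description.
(e) Not entailed — Omar scrubbed the mural, not the map; the map belongs to the drawing event.
(f) Entailed — dropping 'cautiously', 'in the evening', 'in the lobby' leaves a sub-description the original still satisfies.

(b), (d), (f)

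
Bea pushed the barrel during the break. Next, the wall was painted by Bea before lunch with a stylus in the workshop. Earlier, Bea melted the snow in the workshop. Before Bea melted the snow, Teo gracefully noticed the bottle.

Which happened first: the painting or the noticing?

the noticing

The connectives place the noticing before the painting.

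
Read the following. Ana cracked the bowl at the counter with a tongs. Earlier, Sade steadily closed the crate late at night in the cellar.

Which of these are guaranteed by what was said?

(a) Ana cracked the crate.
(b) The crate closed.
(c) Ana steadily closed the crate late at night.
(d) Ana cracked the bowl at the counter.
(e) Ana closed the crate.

(a) Not entailed — Ana cracked the bowl, not the crate; the crate belongs to the closing event.
(b) Entailed — 'Sade closed the crate' is causative; it entails the inchoative 'the crate closed'.
(c) Not entailed — the passage has Sade closing the crate, not Ana.
(d) Entailed — this follows by dropping conjuncts from the cracking event's description.
(e) Not entailed — the passage has Sade closing the crate, not Ana.

(b), (d)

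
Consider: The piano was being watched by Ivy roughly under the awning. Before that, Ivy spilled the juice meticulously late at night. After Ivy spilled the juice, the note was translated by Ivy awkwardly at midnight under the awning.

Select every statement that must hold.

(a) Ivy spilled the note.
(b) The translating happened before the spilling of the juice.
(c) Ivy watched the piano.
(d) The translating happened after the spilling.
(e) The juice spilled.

(c), (d), (e)

(a) Not entailed — Ivy spilled the juice, not the note; the note belongs to the translating event.
(b) Not entailed — the narrative places the spilling before the translating, not after.
(c) Entailed — 'watch' is an activity; 'was watching' entails that some watching happened, so 'watched' holds.
(d) Entailed — the narrative places the spilling before the translating.
(e) Entailed — 'Ivy spilled the juice' is causative; it entails the inchoative 'the juice spilled'.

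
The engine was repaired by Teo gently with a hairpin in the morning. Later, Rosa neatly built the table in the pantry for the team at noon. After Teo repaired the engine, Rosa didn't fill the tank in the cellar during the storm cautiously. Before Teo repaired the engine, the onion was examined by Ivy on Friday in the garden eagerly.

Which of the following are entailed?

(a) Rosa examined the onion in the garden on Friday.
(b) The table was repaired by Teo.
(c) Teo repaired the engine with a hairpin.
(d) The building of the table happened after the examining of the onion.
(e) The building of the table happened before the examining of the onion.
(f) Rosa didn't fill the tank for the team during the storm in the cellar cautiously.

(a) Not entailed — the passage has Ivy examining the onion, not Rosa.
(b) Not entailed — Teo repaired the engine, not the table; the table belongs to the building event.
(c) Entailed — this follows by dropping conjuncts from the repairing event's description.
(d) Entailed — the narrative places the examining before the building.
(e) Not entailed — the narrative places the examining before the building, not after.
(f) Entailed — under negation, adding a further restriction is entailed: if no such filling event occurred, none occurred for the team either.

(c), (d), (f)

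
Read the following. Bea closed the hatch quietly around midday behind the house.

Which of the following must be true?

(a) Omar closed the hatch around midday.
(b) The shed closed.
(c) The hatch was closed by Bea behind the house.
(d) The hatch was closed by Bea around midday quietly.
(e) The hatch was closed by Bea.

(c), (d), (e)

(a) Not entailed — the passage has Bea closing the hatch, not Omar.
(b) Not entailed — the hatch is what closed, not the shed.
(c) Entailed — every conjunct here is already in the original closing event.
(d) Entailed — every conjunct here is already in the original closing event.
(e) Entailed — this follows by dropping conjuncts from the closing event's description.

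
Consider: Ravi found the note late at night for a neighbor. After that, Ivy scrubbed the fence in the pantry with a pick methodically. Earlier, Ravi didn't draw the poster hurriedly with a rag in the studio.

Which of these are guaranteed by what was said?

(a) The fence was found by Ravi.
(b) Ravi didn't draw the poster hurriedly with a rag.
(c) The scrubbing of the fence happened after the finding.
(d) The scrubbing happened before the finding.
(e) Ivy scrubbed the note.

(c)

(a) Not entailed — Ravi found the note, not the fence; the fence belongs to the scrubbing event.
(b) Not entailed — dropping 'in the studio' under negation is not valid — the original leaves open that Ravi drew the poster some other way.
(c) Entailed — the narrative places the finding before the scrubbing.
(d) Not entailed — the narrative places the finding before the scrubbing, not after.
(e) Not entailed — Ivy scrubbed the fence, not the note; the note belongs to the finding event.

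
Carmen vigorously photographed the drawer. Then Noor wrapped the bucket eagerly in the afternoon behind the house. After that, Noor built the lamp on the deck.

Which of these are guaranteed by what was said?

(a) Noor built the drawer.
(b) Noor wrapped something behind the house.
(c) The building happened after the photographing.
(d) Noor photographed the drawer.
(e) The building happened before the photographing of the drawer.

(b), (c)

(a) Not entailed — Noor built the lamp, not the drawer; the drawer belongs to the photographing event.
(b) Entailed — every conjunct here is already in the original wrapping event.
(c) Entailed — the narrative places the photographing before the building.
(d) Not entailed — the passage has Carmen photographing the drawer, not Noor.
(e) Not entailed — the narrative places the photographing before the building, not after.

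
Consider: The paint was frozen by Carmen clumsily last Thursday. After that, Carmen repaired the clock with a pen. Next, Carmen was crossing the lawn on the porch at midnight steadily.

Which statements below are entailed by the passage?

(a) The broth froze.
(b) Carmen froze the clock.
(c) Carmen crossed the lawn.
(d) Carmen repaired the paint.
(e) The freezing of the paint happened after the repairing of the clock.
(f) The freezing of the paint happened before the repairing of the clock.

(f)

(a) Not entailed — the paint is what froze, not the broth.
(b) Not entailed — Carmen froze the paint, not the clock; the clock belongs to the repairing event.
(c) Not entailed — 'was crossing' is progressive on an accomplishment; it does not entail the completed 'crossed'.
(d) Not entailed — Carmen repaired the clock, not the paint; the paint belongs to the freezing event.
(e) Not entailed — the narrative places the freezing before the repairing, not after.
(f) Entailed — the narrative places the freezing before the repairing.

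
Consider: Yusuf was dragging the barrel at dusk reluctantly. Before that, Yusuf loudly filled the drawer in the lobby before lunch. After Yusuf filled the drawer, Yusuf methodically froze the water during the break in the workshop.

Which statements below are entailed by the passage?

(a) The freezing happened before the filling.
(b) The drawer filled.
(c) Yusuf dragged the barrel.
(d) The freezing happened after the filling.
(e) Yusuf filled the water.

(b), (c), (d)

(a) Not entailed — the narrative places the filling before the freezing, not after.
(b) Entailed — 'Yusuf filled the drawer' is causative; it entails the inchoative 'the drawer filled'.
(c) Entailed — 'drag' is an activity; 'was dragging' entails that some dragging happened, so 'dragged' holds.
(d) Entailed — the narrative places the filling before the freezing.
(e) Not entailed — Yusuf filled the drawer, not the water; the water belongs to the freezing event.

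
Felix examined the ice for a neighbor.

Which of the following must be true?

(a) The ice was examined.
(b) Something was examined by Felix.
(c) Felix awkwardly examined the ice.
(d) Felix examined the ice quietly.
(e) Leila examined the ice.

(a) Entailed — dropping 'for a neighbor' and generalizing the agent leaves a sub-description the original still satisfies.
(b) Entailed — dropping 'for a neighbor' and generalizing the patient leaves a sub-description the original still satisfies.
(c) Not entailed — 'awkwardly' adds information not in the original event.
(d) Not entailed — 'quietly' adds information not in the original event.
(e) Not entailed — the passage has Felix examining the ice, not Leila.

(a), (b)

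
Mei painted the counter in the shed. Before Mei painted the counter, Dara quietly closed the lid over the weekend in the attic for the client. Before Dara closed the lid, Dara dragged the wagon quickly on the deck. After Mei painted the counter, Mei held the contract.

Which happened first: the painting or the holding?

The connectives place the painting before the holding.

the painting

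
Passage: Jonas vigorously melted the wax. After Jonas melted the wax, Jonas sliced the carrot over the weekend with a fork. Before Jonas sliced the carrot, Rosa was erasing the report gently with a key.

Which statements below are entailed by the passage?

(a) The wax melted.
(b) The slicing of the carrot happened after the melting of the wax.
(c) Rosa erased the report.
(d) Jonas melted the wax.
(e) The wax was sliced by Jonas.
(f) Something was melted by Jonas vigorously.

(a) Entailed — 'Jonas melted the wax' is causative; it entails the inchoative 'the wax melted'.
(b) Entailed — the narrative places the melting before the slicing.
(c) Not entailed — 'was erasing' is progressive on an accomplishment; it does not entail the completed 'erased'.
(d) Entailed — this follows by dropping conjuncts from the melting event's description.
(e) Not entailed — Jonas sliced the carrot, not the wax; the wax belongs to the melting event.
(f) Entailed — generalizing the patient leaves a sub-description the original still satisfies.

(a), (b), (d), (f)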